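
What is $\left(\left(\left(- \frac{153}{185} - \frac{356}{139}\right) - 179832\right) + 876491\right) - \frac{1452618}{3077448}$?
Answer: $\frac{9188483657162019}{13189429220} \approx 6.9666 \cdot 10^{5}$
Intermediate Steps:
$\left(\left(\left(- \frac{153}{185} - \frac{356}{139}\right) - 179832\right) + 876491\right) - \frac{1452618}{3077448} = \left(\left(\left(\left(-153\right) \frac{1}{185} - \frac{356}{139}\right) - 179832\right) + 876491\right) - \frac{242103}{512908} = \left(\left(\left(- \frac{153}{185} - \frac{356}{139}\right) - 179832\right) + 876491\right) - \frac{242103}{512908} = \left(\left(- \frac{87127}{25715} - 179832\right) + 876491\right) - \frac{242103}{512908} = \left(- \frac{4624467007}{25715} + 876491\right) - \frac{242103}{512908} = \frac{17914499058}{25715} - \frac{242103}{512908} = \frac{9188483657162019}{13189429220}$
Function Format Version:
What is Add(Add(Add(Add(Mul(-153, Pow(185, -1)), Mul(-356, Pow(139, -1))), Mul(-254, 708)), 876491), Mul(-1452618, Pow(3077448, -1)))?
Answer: Rational(9188483657162019, 13189429220) ≈ 6.9666e+5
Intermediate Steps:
Add(Add(Add(Add(Mul(-153, Pow(185, -1)), Mul(-356, Pow(139, -1))), Mul(-254, 708)), 876491), Mul(-1452618, Pow(3077448, -1))) = Add(Add(Add(Add(Mul(-153, Rational(1, 185)), Mul(-356, Rational(1, 139))), -179832), 876491), Mul(-1452618, Rational(1, 3077448))) = Add(Add(Add(Add(Rational(-153, 185), Rational(-356, 139)), -179832), 876491), Rational(-242103, 512908)) = Add(Add(Add(Rational(-87127, 25715), -179832), 876491), Rational(-242103, 512908)) = Add(Add(Rational(-4624467007, 25715), 876491), Rational(-242103, 512908)) = Add(Rational(17914499058, 25715), Rational(-242103, 512908)) = Rational(9188483657162019, 13189429220)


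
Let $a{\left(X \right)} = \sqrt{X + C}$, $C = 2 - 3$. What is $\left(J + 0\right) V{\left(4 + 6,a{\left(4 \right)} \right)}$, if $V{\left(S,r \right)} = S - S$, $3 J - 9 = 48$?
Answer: $0$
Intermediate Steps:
$C = -1$
$a{\left(X \right)} = \sqrt{-1 + X}$ ($a{\left(X \right)} = \sqrt{X - 1} = \sqrt{-1 + X}$)
$J = 19$ ($J = 3 + \frac{1}{3} \cdot 48 = 3 + 16 = 19$)
$V{\left(S,r \right)} = 0$
$\left(J + 0\right) V{\left(4 + 6,a{\left(4 \right)} \right)} = \left(19 + 0\right) 0 = 19 \cdot 0 = 0$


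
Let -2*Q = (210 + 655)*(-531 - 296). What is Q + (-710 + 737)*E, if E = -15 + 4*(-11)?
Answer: 712169/2 ≈ 3.5608e+5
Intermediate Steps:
E = -59 (E = -15 - 44 = -59)
Q = 715355/2 (Q = -(210 + 655)*(-531 - 296)/2 = -865*(-827)/2 = -1/2*(-715355) = 715355/2 ≈ 3.5768e+5)
Q + (-710 + 737)*E = 715355/2 + (-710 + 737)*(-59) = 715355/2 + 27*(-59) = 715355/2 - 1593 = 712169/2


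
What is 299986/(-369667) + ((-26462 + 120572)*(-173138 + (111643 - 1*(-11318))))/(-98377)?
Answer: 1745596273739768/36366730459 ≈ 48000.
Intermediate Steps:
299986/(-369667) + ((-26462 + 120572)*(-173138 + (111643 - 1*(-11318))))/(-98377) = 299986*(-1/369667) + (94110*(-173138 + (111643 + 11318)))*(-1/98377) = -299986/369667 + (94110*(-173138 + 122961))*(-1/98377) = -299986/369667 + (94110*(-50177))*(-1/98377) = -299986/369667 - 4722157470*(-1/98377) = -299986/369667 + 4722157470/98377 = 1745596273739768/36366730459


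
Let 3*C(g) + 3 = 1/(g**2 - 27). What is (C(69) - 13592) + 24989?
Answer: 161845993/14202 ≈ 11396.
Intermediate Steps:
C(g) = -1 + 1/(3*(-27 + g**2)) (C(g) = -1 + 1/(3*(g**2 - 27)) = -1 + 1/(3*(-27 + g**2)))
(C(69) - 13592) + 24989 = ((82/3 - 1*69**2)/(-27 + 69**2) - 13592) + 24989 = ((82/3 - 1*4761)/(-27 + 4761) - 13592) + 24989 = ((82/3 - 4761)/4734 - 13592) + 24989 = ((1/4734)*(-14201/3) - 13592) + 24989 = (-14201/14202 - 13592) + 24989 = -193047785/14202 + 24989 = 161845993/14202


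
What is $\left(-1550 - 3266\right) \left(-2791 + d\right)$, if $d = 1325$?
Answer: $7060256$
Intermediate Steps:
$\left(-1550 - 3266\right) \left(-2791 + d\right) = \left(-1550 - 3266\right) \left(-2791 + 1325\right) = \left(-4816\right) \left(-1466\right) = 7060256$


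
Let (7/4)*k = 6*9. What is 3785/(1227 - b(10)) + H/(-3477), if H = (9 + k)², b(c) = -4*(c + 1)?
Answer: 181975298/72181361 ≈ 2.5211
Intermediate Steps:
k = 216/7 (k = 4*(6*9)/7 = (4/7)*54 = 216/7 ≈ 30.857)
b(c) = -4 - 4*c (b(c) = -4*(1 + c) = -4 - 4*c)
H = 77841/49 (H = (9 + 216/7)² = (279/7)² = 77841/49 ≈ 1588.6)
3785/(1227 - b(10)) + H/(-3477) = 3785/(1227 - (-4 - 4*10)) + (77841/49)/(-3477) = 3785/(1227 - (-4 - 40)) + (77841/49)*(-1/3477) = 3785/(1227 - 1*(-44)) - 25947/56791 = 3785/(1227 + 44) - 25947/56791 = 3785/1271 - 25947/56791 = 181975298/72181361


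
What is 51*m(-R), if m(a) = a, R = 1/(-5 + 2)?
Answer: 17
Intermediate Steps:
R = -1/3 (R = 1/(-3) = -1/3 ≈ -0.33333)
51*m(-R) = 51*(-1*(-1/3)) = 51*(1/3) = 17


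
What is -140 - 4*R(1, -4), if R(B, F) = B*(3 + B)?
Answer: -156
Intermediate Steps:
-140 - 4*R(1, -4) = -140 - 4*(3 + 1) = -140 - 4*4 = -140 - 16 = -156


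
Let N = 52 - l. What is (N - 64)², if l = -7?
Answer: 25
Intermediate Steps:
N = 59 (N = 52 - 1*(-7) = 52 + 7 = 59)
(N - 64)² = (59 - 64)² = (-5)² = 25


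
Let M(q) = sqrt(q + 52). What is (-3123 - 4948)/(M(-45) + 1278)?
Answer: -10314738/1633277 + 8071*sqrt(7)/1633277 ≈ -6.3023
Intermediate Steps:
M(q) = sqrt(52 + q)
(-3123 - 4948)/(M(-45) + 1278) = (-3123 - 4948)/(sqrt(52 - 45) + 1278) = -8071/(sqrt(7) + 1278) = -8071/(1278 + sqrt(7))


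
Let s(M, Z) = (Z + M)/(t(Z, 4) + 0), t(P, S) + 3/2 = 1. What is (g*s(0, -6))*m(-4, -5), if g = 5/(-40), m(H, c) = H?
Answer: 6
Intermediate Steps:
t(P, S) = -½ (t(P, S) = -3/2 + 1 = -½)
g = -⅛ (g = 5*(-1/40) = -⅛ ≈ -0.12500)
s(M, Z) = -2*M - 2*Z (s(M, Z) = (Z + M)/(-½ + 0) = (M + Z)/(-½) = (M + Z)*(-2) = -2*M - 2*Z)
(g*s(0, -6))*m(-4, -5) = -(-2*0 - 2*(-6))/8*(-4) = -(0 + 12)/8*(-4) = -⅛*12*(-4) = -3/2*(-4) = 6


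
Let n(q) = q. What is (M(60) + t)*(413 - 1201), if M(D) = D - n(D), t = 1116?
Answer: -879408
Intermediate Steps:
M(D) = 0 (M(D) = D - D = 0)
(M(60) + t)*(413 - 1201) = (0 + 1116)*(413 - 1201) = 1116*(-788) = -879408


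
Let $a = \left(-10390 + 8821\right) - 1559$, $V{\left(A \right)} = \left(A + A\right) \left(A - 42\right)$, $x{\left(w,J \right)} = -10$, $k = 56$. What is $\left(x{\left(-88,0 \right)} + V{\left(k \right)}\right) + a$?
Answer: $-1570$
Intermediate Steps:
$V{\left(A \right)} = 2 A \left(-42 + A\right)$
$a = -3128$ ($a = -1569 - 1559 = -3128$)
$\left(x{\left(-88,0 \right)} + V{\left(k \right)}\right) + a = \left(-10 + 2 \cdot 56 \left(-42 + 56\right)\right) - 3128 = \left(-10 + 2 \cdot 56 \cdot 14\right) - 3128 = \left(-10 + 1568\right) - 3128 = 1558 - 3128 = -1570$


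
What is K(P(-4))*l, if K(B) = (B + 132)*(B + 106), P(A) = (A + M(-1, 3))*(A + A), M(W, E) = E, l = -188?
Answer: -3000480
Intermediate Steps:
P(A) = 2*A*(3 + A) (P(A) = (A + 3)*(A + A) = (3 + A)*(2*A) = 2*A*(3 + A))
K(B) = (106 + B)*(132 + B) (K(B) = (132 + B)*(106 + B) = (106 + B)*(132 + B))
K(P(-4))*l = (13992 + (2*(-4)*(3 - 4))² + 238*(2*(-4)*(3 - 4)))*(-188) = (13992 + (2*(-4)*(-1))² + 238*(2*(-4)*(-1)))*(-188) = (13992 + 8² + 238*8)*(-188) = (13992 + 64 + 1904)*(-188) = 15960*(-188) = -3000480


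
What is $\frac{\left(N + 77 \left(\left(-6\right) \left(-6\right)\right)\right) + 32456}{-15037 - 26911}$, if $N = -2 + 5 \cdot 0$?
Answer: $- \frac{17613}{20974} \approx -0.83975$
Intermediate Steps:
$N = -2$ ($N = -2 + 0 = -2$)
$\frac{\left(N + 77 \left(\left(-6\right) \left(-6\right)\right)\right) + 32456}{-15037 - 26911} = \frac{\left(-2 + 77 \left(\left(-6\right) \left(-6\right)\right)\right) + 32456}{-15037 - 26911} = \frac{\left(-2 + 77 \cdot 36\right) + 32456}{-41948} = \left(\left(-2 + 2772\right) + 32456\right) \left(- \frac{1}{41948}\right) = \left(2770 + 32456\right) \left(- \frac{1}{41948}\right) = 35226 \left(- \frac{1}{41948}\right) = - \frac{17613}{20974}$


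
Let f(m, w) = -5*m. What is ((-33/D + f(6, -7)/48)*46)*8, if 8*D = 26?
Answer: -51566/13 ≈ -3966.6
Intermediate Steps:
D = 13/4 (D = (⅛)*26 = 13/4 ≈ 3.2500)
((-33/D + f(6, -7)/48)*46)*8 = ((-33/13/4 - 5*6/48)*46)*8 = ((-33*4/13 - 30*1/48)*46)*8 = ((-132/13 - 5/8)*46)*8 = -1121/104*46*8 = -25783/52*8 = -51566/13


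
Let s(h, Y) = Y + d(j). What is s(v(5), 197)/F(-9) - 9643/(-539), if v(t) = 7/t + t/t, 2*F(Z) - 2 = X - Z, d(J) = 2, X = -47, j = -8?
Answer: 66313/9702 ≈ 6.8350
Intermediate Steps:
F(Z) = -45/2 - Z/2 (F(Z) = 1 + (-47 - Z)/2 = 1 + (-47/2 - Z/2) = -45/2 - Z/2)
v(t) = 1 + 7/t (v(t) = 7/t + 1 = 1 + 7/t)
s(h, Y) = 2 + Y (s(h, Y) = Y + 2 = 2 + Y)
s(v(5), 197)/F(-9) - 9643/(-539) = (2 + 197)/(-45/2 - ½*(-9)) - 9643/(-539) = 199/(-45/2 + 9/2) - 9643*(-1/539) = 199/(-18) + 9643/539 = 199*(-1/18) + 9643/539 = -199/18 + 9643/539 = 66313/9702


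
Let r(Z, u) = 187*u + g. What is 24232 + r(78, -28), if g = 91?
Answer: 19087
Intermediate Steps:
r(Z, u) = 91 + 187*u (r(Z, u) = 187*u + 91 = 91 + 187*u)
24232 + r(78, -28) = 24232 + (91 + 187*(-28)) = 24232 + (91 - 5236) = 24232 - 5145 = 19087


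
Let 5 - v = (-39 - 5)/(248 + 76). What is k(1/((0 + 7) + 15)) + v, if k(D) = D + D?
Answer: 4657/891 ≈ 5.2267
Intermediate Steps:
k(D) = 2*D
v = 416/81 (v = 5 - (-39 - 5)/(248 + 76) = 5 - (-44)/324 = 5 - 1*(-11/81) = 5 + 11/81 = 416/81 ≈ 5.1358)
k(1/((0 + 7) + 15)) + v = 2/((0 + 7) + 15) + 416/81 = 2/(7 + 15) + 416/81 = 2/22 + 416/81 = 2*(1/22) + 416/81 = 1/11 + 416/81 = 4657/891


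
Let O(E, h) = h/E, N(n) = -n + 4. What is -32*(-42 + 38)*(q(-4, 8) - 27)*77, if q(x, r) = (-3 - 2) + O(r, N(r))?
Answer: -320320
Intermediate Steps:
N(n) = 4 - n
q(x, r) = -5 + (4 - r)/r (q(x, r) = (-3 - 2) + (4 - r)/r = -5 + (4 - r)/r)
-32*(-42 + 38)*(q(-4, 8) - 27)*77 = -32*(-42 + 38)*((-6 + 4/8) - 27)*77 = -(-128)*((-6 + 4*(⅛)) - 27)*77 = -(-128)*((-6 + ½) - 27)*77 = -(-128)*(-11/2 - 27)*77 = -(-128)*(-65)/2*77 = -32*130*77 = -4160*77 = -320320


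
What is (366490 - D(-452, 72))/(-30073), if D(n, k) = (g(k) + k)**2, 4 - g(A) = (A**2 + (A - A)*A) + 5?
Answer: 25776279/30073 ≈ 857.12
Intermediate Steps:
g(A) = -1 - A**2 (g(A) = 4 - ((A**2 + (A - A)*A) + 5) = 4 - ((A**2 + 0*A) + 5) = 4 - ((A**2 + 0) + 5) = 4 - (A**2 + 5) = 4 - (5 + A**2) = 4 + (-5 - A**2) = -1 - A**2)
D(n, k) = (-1 + k - k**2)**2 (D(n, k) = ((-1 - k**2) + k)**2 = (-1 + k - k**2)**2)
(366490 - D(-452, 72))/(-30073) = (366490 - (1 + 72**2 - 1*72)**2)/(-30073) = (366490 - (1 + 5184 - 72)**2)*(-1/30073) = (366490 - 1*5113**2)*(-1/30073) = (366490 - 1*26142769)*(-1/30073) = (366490 - 26142769)*(-1/30073) = -25776279*(-1/30073) = 25776279/30073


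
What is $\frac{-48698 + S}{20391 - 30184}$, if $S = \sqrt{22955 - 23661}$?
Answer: $\frac{48698}{9793} - \frac{i \sqrt{706}}{9793} \approx 4.9727 - 0.0027132 i$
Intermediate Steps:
$S = i \sqrt{706}$ ($S = \sqrt{-706} = i \sqrt{706} \approx 26.571 i$)
$\frac{-48698 + S}{20391 - 30184} = \frac{-48698 + i \sqrt{706}}{20391 - 30184} = \frac{-48698 + i \sqrt{706}}{-9793} = \left(-48698 + i \sqrt{706}\right) \left(- \frac{1}{9793}\right) = \frac{48698}{9793} - \frac{i \sqrt{706}}{9793}$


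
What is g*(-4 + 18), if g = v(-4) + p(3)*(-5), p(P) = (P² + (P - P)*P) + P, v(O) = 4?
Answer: -784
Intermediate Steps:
p(P) = P + P² (p(P) = (P² + 0*P) + P = (P² + 0) + P = P² + P = P + P²)
g = -56 (g = 4 + (3*(1 + 3))*(-5) = 4 + (3*4)*(-5) = 4 + 12*(-5) = 4 - 60 = -56)
g*(-4 + 18) = -56*(-4 + 18) = -56*14 = -784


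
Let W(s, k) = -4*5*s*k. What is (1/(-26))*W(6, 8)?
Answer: 480/13 ≈ 36.923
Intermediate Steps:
W(s, k) = -20*k*s
(1/(-26))*W(6, 8) = (1/(-26))*(-20*8*6) = (1*(-1/26))*(-960) = -1/26*(-960) = 480/13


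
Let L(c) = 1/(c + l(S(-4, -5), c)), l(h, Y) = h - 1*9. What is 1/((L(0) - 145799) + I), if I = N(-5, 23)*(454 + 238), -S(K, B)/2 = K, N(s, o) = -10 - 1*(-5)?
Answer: -1/149260 ≈ -6.6997e-6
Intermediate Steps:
N(s, o) = -5 (N(s, o) = -10 + 5 = -5)
S(K, B) = -2*K
I = -3460 (I = -5*(454 + 238) = -5*692 = -3460)
l(h, Y) = -9 + h (l(h, Y) = h - 9 = -9 + h)
L(c) = 1/(-1 + c) (L(c) = 1/(c + (-9 - 2*(-4))) = 1/(c + (-9 + 8)) = 1/(c - 1) = 1/(-1 + c))
1/((L(0) - 145799) + I) = 1/((1/(-1 + 0) - 145799) - 3460) = 1/((1/(-1) - 145799) - 3460) = 1/((-1 - 145799) - 3460) = 1/(-145800 - 3460) = 1/(-149260) = -1/149260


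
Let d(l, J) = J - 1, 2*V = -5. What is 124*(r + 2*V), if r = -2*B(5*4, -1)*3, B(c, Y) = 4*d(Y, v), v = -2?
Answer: 8308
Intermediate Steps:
V = -5/2 (V = (1/2)*(-5) = -5/2 ≈ -2.5000)
d(l, J) = -1 + J
B(c, Y) = -12 (B(c, Y) = 4*(-1 - 2) = 4*(-3) = -12)
r = 72 (r = -2*(-12)*3 = 24*3 = 72)
124*(r + 2*V) = 124*(72 + 2*(-5/2)) = 124*(72 - 5) = 124*67 = 8308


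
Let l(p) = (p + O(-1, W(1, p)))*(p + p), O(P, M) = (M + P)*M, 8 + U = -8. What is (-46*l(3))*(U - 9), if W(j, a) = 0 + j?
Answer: 20700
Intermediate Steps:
U = -16 (U = -8 - 8 = -16)
W(j, a) = j
O(P, M) = M*(M + P)
l(p) = 2*p² (l(p) = (p + 1*(1 - 1))*(p + p) = (p + 1*0)*(2*p) = (p + 0)*(2*p) = p*(2*p) = 2*p²)
(-46*l(3))*(U - 9) = (-92*3²)*(-16 - 9) = -92*9*(-25) = -46*18*(-25) = -828*(-25) = 20700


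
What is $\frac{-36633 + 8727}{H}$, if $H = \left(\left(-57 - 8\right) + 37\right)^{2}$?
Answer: $- \frac{13953}{392} \approx -35.594$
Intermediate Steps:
$H = 784$ ($H = \left(-65 + 37\right)^{2} = \left(-28\right)^{2} = 784$)
$\frac{-36633 + 8727}{H} = \frac{-36633 + 8727}{784} = \left(-27906\right) \frac{1}{784} = - \frac{13953}{392}$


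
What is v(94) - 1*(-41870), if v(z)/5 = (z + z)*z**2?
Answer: 8347710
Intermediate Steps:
v(z) = 10*z**3 (v(z) = 5*((z + z)*z**2) = 5*((2*z)*z**2) = 5*(2*z**3) = 10*z**3)
v(94) - 1*(-41870) = 10*94**3 - 1*(-41870) = 10*830584 + 41870 = 8305840 + 41870 = 8347710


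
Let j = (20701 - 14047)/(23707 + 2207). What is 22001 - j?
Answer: 95021210/4319 ≈ 22001.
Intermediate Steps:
j = 1109/4319 (j = 6654/25914 = 6654*(1/25914) = 1109/4319 ≈ 0.25677)
22001 - j = 22001 - 1*1109/4319 = 22001 - 1109/4319 = 95021210/4319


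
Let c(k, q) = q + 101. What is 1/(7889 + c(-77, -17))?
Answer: 1/7973 ≈ 0.00012542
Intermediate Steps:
c(k, q) = 101 + q
1/(7889 + c(-77, -17)) = 1/(7889 + (101 - 17)) = 1/(7889 + 84) = 1/7973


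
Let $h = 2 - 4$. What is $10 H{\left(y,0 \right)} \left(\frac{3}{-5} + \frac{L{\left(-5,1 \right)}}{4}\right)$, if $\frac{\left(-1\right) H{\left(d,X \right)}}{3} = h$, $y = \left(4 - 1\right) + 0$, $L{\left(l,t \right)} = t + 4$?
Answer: $39$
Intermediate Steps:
$h = -2$ ($h = 2 - 4 = -2$)
$L{\left(l,t \right)} = 4 + t$
$y = 3$ ($y = 3 + 0 = 3$)
$H{\left(d,X \right)} = 6$ ($H{\left(d,X \right)} = \left(-3\right) \left(-2\right) = 6$)
$10 H{\left(y,0 \right)} \left(\frac{3}{-5} + \frac{L{\left(-5,1 \right)}}{4}\right) = 10 \cdot 6 \left(\frac{3}{-5} + \frac{4 + 1}{4}\right) = 60 \left(3 \left(- \frac{1}{5}\right) + 5 \cdot \frac{1}{4}\right) = 60 \left(- \frac{3}{5} + \frac{5}{4}\right) = 60 \cdot \frac{13}{20} = 39$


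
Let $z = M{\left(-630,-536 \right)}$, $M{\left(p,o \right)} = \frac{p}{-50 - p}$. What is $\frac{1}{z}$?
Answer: $- \frac{58}{63} \approx -0.92064$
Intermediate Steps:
$z = - \frac{63}{58}$ ($z = \left(-1\right) \left(-630\right) \frac{1}{50 - 630} = \left(-1\right) \left(-630\right) \frac{1}{-580} = \left(-1\right) \left(-630\right) \left(- \frac{1}{580}\right) = - \frac{63}{58} \approx -1.0862$)
$\frac{1}{z} = \frac{1}{- \frac{63}{58}} = - \frac{58}{63}$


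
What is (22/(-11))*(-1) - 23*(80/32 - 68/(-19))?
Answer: -5237/38 ≈ -137.82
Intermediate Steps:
(22/(-11))*(-1) - 23*(80/32 - 68/(-19)) = (22*(-1/11))*(-1) - 23*(80*(1/32) - 68*(-1/19)) = -2*(-1) - 23*(5/2 + 68/19) = 2 - 23*231/38 = 2 - 5313/38 = -5237/38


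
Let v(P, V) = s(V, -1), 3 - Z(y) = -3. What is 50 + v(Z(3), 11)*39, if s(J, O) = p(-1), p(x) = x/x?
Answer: 89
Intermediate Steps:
p(x) = 1
s(J, O) = 1
Z(y) = 6 (Z(y) = 3 - 1*(-3) = 3 + 3 = 6)
v(P, V) = 1
50 + v(Z(3), 11)*39 = 50 + 1*39 = 50 + 39 = 89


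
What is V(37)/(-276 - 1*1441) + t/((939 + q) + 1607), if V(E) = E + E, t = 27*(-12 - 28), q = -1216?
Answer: -195278/228361 ≈ -0.85513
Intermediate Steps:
t = -1080 (t = 27*(-40) = -1080)
V(E) = 2*E
V(37)/(-276 - 1*1441) + t/((939 + q) + 1607) = (2*37)/(-276 - 1*1441) - 1080/((939 - 1216) + 1607) = 74/(-276 - 1441) - 1080/(-277 + 1607) = 74/(-1717) - 1080/1330 = 74*(-1/1717) - 1080*1/1330 = -74/1717 - 108/133 = -195278/228361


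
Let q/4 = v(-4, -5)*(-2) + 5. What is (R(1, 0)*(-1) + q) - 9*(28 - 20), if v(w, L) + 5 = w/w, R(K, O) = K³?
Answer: -21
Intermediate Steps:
v(w, L) = -4 (v(w, L) = -5 + w/w = -5 + 1 = -4)
q = 52 (q = 4*(-4*(-2) + 5) = 4*(8 + 5) = 4*13 = 52)
(R(1, 0)*(-1) + q) - 9*(28 - 20) = (1³*(-1) + 52) - 9*(28 - 20) = (1*(-1) + 52) - 9*8 = (-1 + 52) - 1*72 = 51 - 72 = -21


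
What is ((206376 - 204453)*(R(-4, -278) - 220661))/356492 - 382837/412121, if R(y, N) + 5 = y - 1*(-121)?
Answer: -174923475854771/146917839532 ≈ -1190.6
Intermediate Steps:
R(y, N) = 116 + y (R(y, N) = -5 + (y - 1*(-121)) = -5 + (y + 121) = -5 + (121 + y) = 116 + y)
((206376 - 204453)*(R(-4, -278) - 220661))/356492 - 382837/412121 = ((206376 - 204453)*((116 - 4) - 220661))/356492 - 382837/412121 = (1923*(112 - 220661))*(1/356492) - 382837*1/412121 = (1923*(-220549))*(1/356492) - 382837/412121 = -424115727*1/356492 - 382837/412121 = -424115727/356492 - 382837/412121 = -174923475854771/146917839532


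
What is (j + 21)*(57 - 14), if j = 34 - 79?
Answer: -1032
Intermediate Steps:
j = -45
(j + 21)*(57 - 14) = (-45 + 21)*(57 - 14) = -24*43 = -1032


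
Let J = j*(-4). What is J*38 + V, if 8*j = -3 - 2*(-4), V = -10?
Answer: -105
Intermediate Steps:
j = 5/8 (j = (-3 - 2*(-4))/8 = (-3 + 8)/8 = (⅛)*5 = 5/8 ≈ 0.62500)
J = -5/2 (J = (5/8)*(-4) = -5/2 ≈ -2.5000)
J*38 + V = -5/2*38 - 10 = -95 - 10 = -105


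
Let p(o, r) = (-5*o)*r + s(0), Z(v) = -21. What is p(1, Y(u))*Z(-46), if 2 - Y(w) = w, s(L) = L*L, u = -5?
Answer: 735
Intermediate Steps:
s(L) = L²
Y(w) = 2 - w
p(o, r) = -5*o*r (p(o, r) = (-5*o)*r + 0² = -5*o*r + 0 = -5*o*r)
p(1, Y(u))*Z(-46) = -5*1*(2 - 1*(-5))*(-21) = -5*1*(2 + 5)*(-21) = -5*1*7*(-21) = -35*(-21) = 735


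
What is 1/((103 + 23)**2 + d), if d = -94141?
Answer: -1/78265 ≈ -1.2777e-5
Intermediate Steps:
1/((103 + 23)**2 + d) = 1/((103 + 23)**2 - 94141) = 1/(126**2 - 94141) = 1/(15876 - 94141) = 1/(-78265) = -1/78265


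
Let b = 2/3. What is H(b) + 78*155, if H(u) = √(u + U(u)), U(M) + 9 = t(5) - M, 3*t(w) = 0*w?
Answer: 12090 + 3*I ≈ 12090.0 + 3.0*I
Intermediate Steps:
t(w) = 0 (t(w) = (0*w)/3 = (⅓)*0 = 0)
b = ⅔ (b = 2*(⅓) = ⅔ ≈ 0.66667)
U(M) = -9 - M (U(M) = -9 + (0 - M) = -9 - M)
H(u) = 3*I (H(u) = √(u + (-9 - u)) = √(-9) = 3*I)
H(b) + 78*155 = 3*I + 78*155 = 3*I + 12090 = 12090 + 3*I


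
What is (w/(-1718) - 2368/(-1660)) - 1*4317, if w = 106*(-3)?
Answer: -1538371232/356485 ≈ -4315.4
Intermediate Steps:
w = -318
(w/(-1718) - 2368/(-1660)) - 1*4317 = (-318/(-1718) - 2368/(-1660)) - 1*4317 = (-318*(-1/1718) - 2368*(-1/1660)) - 4317 = (159/859 + 592/415) - 4317 = 574513/356485 - 4317 = -1538371232/356485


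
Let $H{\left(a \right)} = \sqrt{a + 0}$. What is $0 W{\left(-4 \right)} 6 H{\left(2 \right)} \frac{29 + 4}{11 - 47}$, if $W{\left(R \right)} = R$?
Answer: $0$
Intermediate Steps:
$H{\left(a \right)} = \sqrt{a}$
$0 W{\left(-4 \right)} 6 H{\left(2 \right)} \frac{29 + 4}{11 - 47} = 0 \left(-4\right) 6 \sqrt{2} \frac{29 + 4}{11 - 47} = 0 \cdot 6 \sqrt{2} \frac{33}{-36} = 0 \sqrt{2} \cdot 33 \left(- \frac{1}{36}\right) = 0 \left(- \frac{11}{12}\right) = 0$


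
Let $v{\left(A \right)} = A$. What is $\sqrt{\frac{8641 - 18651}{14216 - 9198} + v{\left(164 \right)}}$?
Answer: $\frac{\sqrt{6034531}}{193} \approx 12.728$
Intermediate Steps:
$\sqrt{\frac{8641 - 18651}{14216 - 9198} + v{\left(164 \right)}} = \sqrt{\frac{8641 - 18651}{14216 - 9198} + 164} = \sqrt{- \frac{10010}{5018} + 164} = \sqrt{\left(-10010\right) \frac{1}{5018} + 164} = \sqrt{- \frac{385}{193} + 164} = \sqrt{\frac{31267}{193}} = \frac{\sqrt{6034531}}{193}$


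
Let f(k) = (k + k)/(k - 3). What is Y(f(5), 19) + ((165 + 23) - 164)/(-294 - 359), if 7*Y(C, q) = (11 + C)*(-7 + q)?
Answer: 125208/4571 ≈ 27.392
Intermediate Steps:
f(k) = 2*k/(-3 + k) (f(k) = (2*k)/(-3 + k) = 2*k/(-3 + k))
Y(C, q) = (-7 + q)*(11 + C)/7 (Y(C, q) = ((11 + C)*(-7 + q))/7 = ((-7 + q)*(11 + C))/7 = (-7 + q)*(11 + C)/7)
Y(f(5), 19) + ((165 + 23) - 164)/(-294 - 359) = (-11 - 2*5/(-3 + 5) + (11/7)*19 + (⅐)*(2*5/(-3 + 5))*19) + ((165 + 23) - 164)/(-294 - 359) = (-11 - 2*5/2 + 209/7 + (⅐)*(2*5/2)*19) + (188 - 164)/(-653) = (-11 - 2*5/2 + 209/7 + (⅐)*(2*5*(½))*19) - 1/653*24 = (-11 - 1*5 + 209/7 + (⅐)*5*19) - 24/653 = (-11 - 5 + 209/7 + 95/7) - 24/653 = 192/7 - 24/653 = 125208/4571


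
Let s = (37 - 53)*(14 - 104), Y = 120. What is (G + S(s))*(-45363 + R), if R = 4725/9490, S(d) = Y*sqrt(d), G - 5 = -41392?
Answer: 3563339126223/1898 - 61990580880*sqrt(10)/949 ≈ 1.6709e+9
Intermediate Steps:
G = -41387 (G = 5 - 41392 = -41387)
s = 1440 (s = -16*(-90) = 1440)
S(d) = 120*sqrt(d)
R = 945/1898 (R = 4725*(1/9490) = 945/1898 ≈ 0.49789)
(G + S(s))*(-45363 + R) = (-41387 + 120*sqrt(1440))*(-45363 + 945/1898) = (-41387 + 120*(12*sqrt(10)))*(-86098029/1898) = (-41387 + 1440*sqrt(10))*(-86098029/1898) = 3563339126223/1898 - 61990580880*sqrt(10)/949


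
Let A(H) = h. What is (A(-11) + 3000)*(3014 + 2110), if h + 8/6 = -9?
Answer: 15319052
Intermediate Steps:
h = -31/3 (h = -4/3 - 9 = -31/3 ≈ -10.333)
A(H) = -31/3
(A(-11) + 3000)*(3014 + 2110) = (-31/3 + 3000)*(3014 + 2110) = (8969/3)*5124 = 15319052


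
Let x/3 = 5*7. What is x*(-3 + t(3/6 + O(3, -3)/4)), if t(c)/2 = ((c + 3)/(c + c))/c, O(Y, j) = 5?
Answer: -1065/7 ≈ -152.14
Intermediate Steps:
x = 105 (x = 3*(5*7) = 3*35 = 105)
t(c) = (3 + c)/c**2 (t(c) = 2*(((c + 3)/(c + c))/c) = 2*(((3 + c)/((2*c)))/c) = 2*(((3 + c)*(1/(2*c)))/c) = 2*(((3 + c)/(2*c))/c) = 2*((3 + c)/(2*c**2)) = (3 + c)/c**2)
x*(-3 + t(3/6 + O(3, -3)/4)) = 105*(-3 + (3 + (3/6 + 5/4))/(3/6 + 5/4)**2) = 105*(-3 + (3 + (3*(1/6) + 5*(1/4)))/(3*(1/6) + 5*(1/4))**2) = 105*(-3 + (3 + (1/2 + 5/4))/(1/2 + 5/4)**2) = 105*(-3 + (3 + 7/4)/(7/4)**2) = 105*(-3 + (16/49)*(19/4)) = 105*(-3 + 76/49) = 105*(-71/49) = -1065/7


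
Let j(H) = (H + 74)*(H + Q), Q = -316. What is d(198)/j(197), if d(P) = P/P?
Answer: -1/32249 ≈ -3.1009e-5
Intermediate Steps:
d(P) = 1
j(H) = (-316 + H)*(74 + H) (j(H) = (H + 74)*(H - 316) = (74 + H)*(-316 + H) = (-316 + H)*(74 + H))
d(198)/j(197) = 1/(-23384 + 197² - 242*197) = 1/(-23384 + 38809 - 47674) = 1/(-32249) = 1*(-1/32249) = -1/32249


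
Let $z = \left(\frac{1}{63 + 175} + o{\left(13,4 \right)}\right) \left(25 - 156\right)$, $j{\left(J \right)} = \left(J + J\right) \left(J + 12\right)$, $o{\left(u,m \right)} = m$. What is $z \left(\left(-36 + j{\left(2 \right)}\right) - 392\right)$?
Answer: $\frac{23220798}{119} \approx 1.9513 \cdot 10^{5}$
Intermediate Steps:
$j{\left(J \right)} = 2 J \left(12 + J\right)$
$z = - \frac{124843}{238}$ ($z = \left(\frac{1}{63 + 175} + 4\right) \left(25 - 156\right) = \left(\frac{1}{238} + 4\right) \left(-131\right) = \frac{953}{238} \left(-131\right) = - \frac{124843}{238} \approx -524.55$)
$z \left(\left(-36 + j{\left(2 \right)}\right) - 392\right) = - \frac{124843 \left(\left(-36 + 2 \cdot 2 \left(12 + 2\right)\right) - 392\right)}{238} = - \frac{124843 \left(\left(-36 + 2 \cdot 2 \cdot 14\right) - 392\right)}{238} = - \frac{124843 \left(\left(-36 + 56\right) - 392\right)}{238} = - \frac{124843 \left(20 - 392\right)}{238} = \left(- \frac{124843}{238}\right) \left(-372\right) = \frac{23220798}{119}$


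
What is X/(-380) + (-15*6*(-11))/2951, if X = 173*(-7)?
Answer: 3949861/1121380 ≈ 3.5223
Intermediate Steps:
X = -1211
X/(-380) + (-15*6*(-11))/2951 = -1211/(-380) + (-15*6*(-11))/2951 = -1211*(-1/380) - 90*(-11)*(1/2951) = 1211/380 + 990*(1/2951) = 1211/380 + 990/2951 = 3949861/1121380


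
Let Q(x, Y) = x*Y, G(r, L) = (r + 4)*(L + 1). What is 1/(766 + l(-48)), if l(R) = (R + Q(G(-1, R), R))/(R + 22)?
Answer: 13/6598 ≈ 0.0019703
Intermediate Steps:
G(r, L) = (1 + L)*(4 + r) (G(r, L) = (4 + r)*(1 + L) = (1 + L)*(4 + r))
Q(x, Y) = Y*x
l(R) = (R + R*(3 + 3*R))/(22 + R) (l(R) = (R + R*(4 - 1 + 4*R + R*(-1)))/(R + 22) = (R + R*(4 - 1 + 4*R - R))/(22 + R) = (R + R*(3 + 3*R))/(22 + R))
1/(766 + l(-48)) = 1/(766 - 48*(4 + 3*(-48))/(22 - 48)) = 1/(766 - 48*(4 - 144)/(-26)) = 1/(766 - 48*(-1/26)*(-140)) = 1/(766 - 3360/13) = 1/(6598/13) = 13/6598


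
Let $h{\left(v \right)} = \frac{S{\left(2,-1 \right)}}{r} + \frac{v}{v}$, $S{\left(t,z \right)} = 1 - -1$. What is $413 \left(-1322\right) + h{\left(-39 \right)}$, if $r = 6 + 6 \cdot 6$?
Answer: $- \frac{11465684}{21} \approx -5.4599 \cdot 10^{5}$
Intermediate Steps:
$S{\left(t,z \right)} = 2$ ($S{\left(t,z \right)} = 1 + 1 = 2$)
$r = 42$ ($r = 6 + 36 = 42$)
$h{\left(v \right)} = \frac{22}{21}$ ($h{\left(v \right)} = \frac{2}{42} + \frac{v}{v} = 2 \cdot \frac{1}{42} + 1 = \frac{1}{21} + 1 = \frac{22}{21}$)
$413 \left(-1322\right) + h{\left(-39 \right)} = 413 \left(-1322\right) + \frac{22}{21} = -545986 + \frac{22}{21} = - \frac{11465684}{21}$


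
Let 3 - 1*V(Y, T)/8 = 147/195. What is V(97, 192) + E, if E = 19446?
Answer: 1265158/65 ≈ 19464.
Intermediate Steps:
V(Y, T) = 1168/65 (V(Y, T) = 24 - 1176/195 = 24 - 8*49/65 = 24 - 392/65 = 1168/65)
V(97, 192) + E = 1168/65 + 19446 = 1265158/65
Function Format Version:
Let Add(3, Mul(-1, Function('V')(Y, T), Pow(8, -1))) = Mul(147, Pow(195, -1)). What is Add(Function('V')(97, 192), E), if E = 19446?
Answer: Rational(1265158, 65) ≈ 19464.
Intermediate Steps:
Function('V')(Y, T) = Rational(1168, 65) (Function('V')(Y, T) = Add(24, Mul(-8, Mul(147, Pow(195, -1)))) = Add(24, Mul(-8, Mul(147, Rational(1, 195)))) = Add(24, Mul(-8, Rational(49, 65))) = Add(24, Rational(-392, 65)) = Rational(1168, 65))
Add(Function('V')(97, 192), E) = Add(Rational(1168, 65), 19446) = Rational(1265158, 65)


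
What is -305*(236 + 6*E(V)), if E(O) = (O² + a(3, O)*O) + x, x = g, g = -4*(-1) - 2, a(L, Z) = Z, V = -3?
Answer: -108580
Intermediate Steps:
g = 2 (g = 4 - 2 = 2)
x = 2
E(O) = 2 + 2*O² (E(O) = (O² + O*O) + 2 = (O² + O²) + 2 = 2*O² + 2 = 2 + 2*O²)
-305*(236 + 6*E(V)) = -305*(236 + 6*(2 + 2*(-3)²)) = -305*(236 + 6*(2 + 2*9)) = -305*(236 + 6*(2 + 18)) = -305*(236 + 6*20) = -305*(236 + 120) = -305*356 = -108580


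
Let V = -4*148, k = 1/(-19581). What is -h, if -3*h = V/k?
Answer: 3863984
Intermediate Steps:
k = -1/19581 ≈ -5.1070e-5
V = -592
h = -3863984 (h = -(-592)/(3*(-1/19581)) = -(-592)*(-19581)/3 = -⅓*11591952 = -3863984)
-h = -1*(-3863984) = 3863984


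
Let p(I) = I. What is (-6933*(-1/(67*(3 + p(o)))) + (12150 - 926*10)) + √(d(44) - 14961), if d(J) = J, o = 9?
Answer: 776831/268 + I*√14917 ≈ 2898.6 + 122.14*I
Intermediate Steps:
(-6933*(-1/(67*(3 + p(o)))) + (12150 - 926*10)) + √(d(44) - 14961) = (-6933*(-1/(67*(3 + 9))) + (12150 - 926*10)) + √(44 - 14961) = (-6933/((-67*12)) + (12150 - 1*9260)) + √(-14917) = (-6933/(-804) + (12150 - 9260)) + I*√14917 = (-6933*(-1/804) + 2890) + I*√14917 = (2311/268 + 2890) + I*√14917 = 776831/268 + I*√14917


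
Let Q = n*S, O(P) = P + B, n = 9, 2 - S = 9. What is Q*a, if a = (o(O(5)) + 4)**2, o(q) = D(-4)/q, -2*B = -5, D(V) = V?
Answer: -18928/25 ≈ -757.12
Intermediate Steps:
S = -7 (S = 2 - 1*9 = 2 - 9 = -7)
B = 5/2 (B = -1/2*(-5) = 5/2 ≈ 2.5000)
O(P) = 5/2 + P (O(P) = P + 5/2 = 5/2 + P)
o(q) = -4/q
Q = -63 (Q = 9*(-7) = -63)
a = 2704/225 (a = (-4/(5/2 + 5) + 4)**2 = (-4/15/2 + 4)**2 = (-4*2/15 + 4)**2 = (-8/15 + 4)**2 = (52/15)**2 = 2704/225 ≈ 12.018)
Q*a = -63*2704/225 = -18928/25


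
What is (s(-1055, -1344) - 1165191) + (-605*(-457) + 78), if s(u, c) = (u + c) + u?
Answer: -892082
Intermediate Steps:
s(u, c) = c + 2*u (s(u, c) = (c + u) + u = c + 2*u)
(s(-1055, -1344) - 1165191) + (-605*(-457) + 78) = ((-1344 + 2*(-1055)) - 1165191) + (-605*(-457) + 78) = ((-1344 - 2110) - 1165191) + (276485 + 78) = (-3454 - 1165191) + 276563 = -1168645 + 276563 = -892082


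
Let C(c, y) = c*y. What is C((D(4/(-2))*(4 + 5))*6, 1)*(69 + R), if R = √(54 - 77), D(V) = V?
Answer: -7452 - 108*I*√23 ≈ -7452.0 - 517.95*I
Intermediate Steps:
R = I*√23 (R = √(-23) = I*√23 ≈ 4.7958*I)
C((D(4/(-2))*(4 + 5))*6, 1)*(69 + R) = ((((4/(-2))*(4 + 5))*6)*1)*(69 + I*√23) = ((((4*(-½))*9)*6)*1)*(69 + I*√23) = ((-2*9*6)*1)*(69 + I*√23) = (-18*6*1)*(69 + I*√23) = (-108*1)*(69 + I*√23) = -108*(69 + I*√23) = -7452 - 108*I*√23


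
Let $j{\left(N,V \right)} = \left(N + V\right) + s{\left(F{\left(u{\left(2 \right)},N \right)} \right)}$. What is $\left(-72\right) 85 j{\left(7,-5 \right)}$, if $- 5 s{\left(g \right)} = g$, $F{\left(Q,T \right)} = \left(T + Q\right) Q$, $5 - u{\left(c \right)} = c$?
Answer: $24480$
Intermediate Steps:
$u{\left(c \right)} = 5 - c$
$F{\left(Q,T \right)} = Q \left(Q + T\right)$ ($F{\left(Q,T \right)} = \left(Q + T\right) Q = Q \left(Q + T\right)$)
$s{\left(g \right)} = - \frac{g}{5}$
$j{\left(N,V \right)} = - \frac{9}{5} + V + \frac{2 N}{5}$ ($j{\left(N,V \right)} = \left(N + V\right) - \frac{\left(5 - 2\right) \left(\left(5 - 2\right) + N\right)}{5} = \left(N + V\right) - \frac{3 \left(3 + N\right)}{5} = \left(N + V\right) - \frac{9 + 3 N}{5} = \left(N + V\right) - \left(\frac{9}{5} + \frac{3 N}{5}\right) = - \frac{9}{5} + V + \frac{2 N}{5}$)
$\left(-72\right) 85 j{\left(7,-5 \right)} = \left(-72\right) 85 \left(- \frac{9}{5} - 5 + \frac{2}{5} \cdot 7\right) = - 6120 \left(- \frac{9}{5} - 5 + \frac{14}{5}\right) = \left(-6120\right) \left(-4\right) = 24480$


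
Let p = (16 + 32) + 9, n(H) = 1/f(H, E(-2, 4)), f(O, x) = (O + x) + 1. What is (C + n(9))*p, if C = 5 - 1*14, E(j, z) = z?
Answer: -7125/14 ≈ -508.93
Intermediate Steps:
C = -9 (C = 5 - 14 = -9)
f(O, x) = 1 + O + x
n(H) = 1/(5 + H) (n(H) = 1/(1 + H + 4) = 1/(5 + H))
p = 57 (p = 48 + 9 = 57)
(C + n(9))*p = (-9 + 1/(5 + 9))*57 = (-9 + 1/14)*57 = -125/14*57 = -7125/14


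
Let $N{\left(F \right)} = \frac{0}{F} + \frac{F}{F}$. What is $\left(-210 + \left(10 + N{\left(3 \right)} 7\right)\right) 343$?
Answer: $-66199$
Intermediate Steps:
$N{\left(F \right)} = 1$ ($N{\left(F \right)} = 0 + 1 = 1$)
$\left(-210 + \left(10 + N{\left(3 \right)} 7\right)\right) 343 = \left(-210 + \left(10 + 1 \cdot 7\right)\right) 343 = \left(-210 + \left(10 + 7\right)\right) 343 = \left(-210 + 17\right) 343 = \left(-193\right) 343 = -66199$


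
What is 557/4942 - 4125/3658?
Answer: -4587061/4519459 ≈ -1.0150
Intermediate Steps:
557/4942 - 4125/3658 = -4587061/4519459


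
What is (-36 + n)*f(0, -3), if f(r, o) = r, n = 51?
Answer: 0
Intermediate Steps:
(-36 + n)*f(0, -3) = (-36 + 51)*0 = 15*0 = 0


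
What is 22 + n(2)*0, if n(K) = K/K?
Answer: 22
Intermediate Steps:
n(K) = 1
22 + n(2)*0 = 22 + 1*0 = 22 + 0 = 22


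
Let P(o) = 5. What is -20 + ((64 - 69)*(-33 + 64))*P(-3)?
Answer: -795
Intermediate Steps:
-20 + ((64 - 69)*(-33 + 64))*P(-3) = -20 + ((64 - 69)*(-33 + 64))*5 = -20 - 5*31*5 = -20 - 155*5 = -20 - 775 = -795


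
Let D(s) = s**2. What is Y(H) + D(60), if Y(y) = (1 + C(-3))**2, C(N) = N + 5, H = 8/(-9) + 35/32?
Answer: 3609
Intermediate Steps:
H = 59/288 (H = 8*(-1/9) + 35*(1/32) = -8/9 + 35/32 = 59/288 ≈ 0.20486)
C(N) = 5 + N
Y(y) = 9 (Y(y) = (1 + (5 - 3))**2 = (1 + 2)**2 = 3**2 = 9)
Y(H) + D(60) = 9 + 60**2 = 9 + 3600 = 3609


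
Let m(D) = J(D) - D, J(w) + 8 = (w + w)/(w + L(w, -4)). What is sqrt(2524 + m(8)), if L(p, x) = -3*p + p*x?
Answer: sqrt(22569)/3 ≈ 50.077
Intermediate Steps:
J(w) = -25/3 (J(w) = -8 + (w + w)/(w + w*(-3 - 4)) = -8 + (2*w)/(w + w*(-7)) = -8 + (2*w)/(w - 7*w) = -8 + (2*w)/((-6*w)) = -8 + (2*w)*(-1/(6*w)) = -8 - 1/3 = -25/3)
m(D) = -25/3 - D
sqrt(2524 + m(8)) = sqrt(2524 + (-25/3 - 1*8)) = sqrt(2524 + (-25/3 - 8)) = sqrt(2524 - 49/3) = sqrt(7523/3) = sqrt(22569)/3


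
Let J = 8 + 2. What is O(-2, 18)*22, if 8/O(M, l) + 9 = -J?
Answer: -176/19 ≈ -9.2632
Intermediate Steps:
J = 10
O(M, l) = -8/19 (O(M, l) = 8/(-9 - 1*10) = 8/(-9 - 10) = 8/(-19) = 8*(-1/19) = -8/19)
O(-2, 18)*22 = -8/19*22 = -176/19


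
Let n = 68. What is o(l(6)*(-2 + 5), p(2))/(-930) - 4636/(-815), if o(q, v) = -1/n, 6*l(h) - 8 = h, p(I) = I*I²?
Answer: 58636291/10308120 ≈ 5.6884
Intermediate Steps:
p(I) = I³
l(h) = 4/3 + h/6
o(q, v) = -1/68
o(l(6)*(-2 + 5), p(2))/(-930) - 4636/(-815) = -1/68/(-930) - 4636/(-815) = -1/68*(-1/930) - 4636*(-1/815) = 1/63240 + 4636/815 = 58636291/10308120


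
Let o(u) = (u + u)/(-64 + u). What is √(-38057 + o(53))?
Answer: I*√4606063/11 ≈ 195.11*I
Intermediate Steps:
o(u) = 2*u/(-64 + u) (o(u) = (2*u)/(-64 + u) = 2*u/(-64 + u))
√(-38057 + o(53)) = √(-38057 + 2*53/(-64 + 53)) = √(-38057 + 2*53/(-11)) = √(-38057 + 2*53*(-1/11)) = √(-38057 - 106/11) = √(-418733/11) = I*√4606063/11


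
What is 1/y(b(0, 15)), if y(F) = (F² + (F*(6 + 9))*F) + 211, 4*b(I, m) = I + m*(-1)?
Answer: 1/436 ≈ 0.0022936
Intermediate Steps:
b(I, m) = -m/4 + I/4 (b(I, m) = (I + m*(-1))/4 = (I - m)/4 = -m/4 + I/4)
y(F) = 211 + 16*F² (y(F) = (F² + (F*15)*F) + 211 = (F² + (15*F)*F) + 211 = (F² + 15*F²) + 211 = 16*F² + 211 = 211 + 16*F²)
1/y(b(0, 15)) = 1/(211 + 16*(-¼*15 + (¼)*0)²) = 1/(211 + 16*(-15/4 + 0)²) = 1/(211 + 16*(-15/4)²) = 1/(211 + 16*(225/16)) = 1/(211 + 225) = 1/436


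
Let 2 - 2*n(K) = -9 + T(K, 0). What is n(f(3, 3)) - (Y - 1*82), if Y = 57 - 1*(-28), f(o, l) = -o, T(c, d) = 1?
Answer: 2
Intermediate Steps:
Y = 85 (Y = 57 + 28 = 85)
n(K) = 5 (n(K) = 1 - (-9 + 1)/2 = 1 - ½*(-8) = 1 + 4 = 5)
n(f(3, 3)) - (Y - 1*82) = 5 - (85 - 1*82) = 5 - (85 - 82) = 5 - 1*3 = 5 - 3 = 2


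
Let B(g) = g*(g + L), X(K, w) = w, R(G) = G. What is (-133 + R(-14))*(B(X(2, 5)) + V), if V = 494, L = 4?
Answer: -79233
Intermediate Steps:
B(g) = g*(4 + g) (B(g) = g*(g + 4) = g*(4 + g))
(-133 + R(-14))*(B(X(2, 5)) + V) = (-133 - 14)*(5*(4 + 5) + 494) = -147*(5*9 + 494) = -147*(45 + 494) = -147*539 = -79233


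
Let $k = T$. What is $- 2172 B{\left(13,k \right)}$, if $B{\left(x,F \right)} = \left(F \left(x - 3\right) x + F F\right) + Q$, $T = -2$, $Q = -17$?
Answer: $592956$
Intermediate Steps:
$k = -2$
$B{\left(x,F \right)} = -17 + F^{2} + F x \left(-3 + x\right)$ ($B{\left(x,F \right)} = \left(F \left(x - 3\right) x + F F\right) - 17 = \left(F \left(-3 + x\right) x + F^{2}\right) - 17 = \left(F x \left(-3 + x\right) + F^{2}\right) - 17 = \left(F^{2} + F x \left(-3 + x\right)\right) - 17 = -17 + F^{2} + F x \left(-3 + x\right)$)
$- 2172 B{\left(13,k \right)} = - 2172 \left(-17 + \left(-2\right)^{2} - 2 \cdot 13^{2} - \left(-6\right) 13\right) = - 2172 \left(-17 + 4 - 338 + 78\right) = \left(-2172\right) \left(-273\right) = 592956$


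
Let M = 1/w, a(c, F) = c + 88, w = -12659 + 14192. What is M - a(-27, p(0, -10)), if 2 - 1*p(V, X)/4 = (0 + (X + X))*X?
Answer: -93512/1533 ≈ -60.999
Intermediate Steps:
p(V, X) = 8 - 8*X² (p(V, X) = 8 - 4*(0 + (X + X))*X = 8 - 4*(0 + 2*X)*X = 8 - 4*2*X*X = 8 - 8*X²)
w = 1533
a(c, F) = 88 + c
M = 1/1533 ≈ 0.00065232
M - a(-27, p(0, -10)) = 1/1533 - (88 - 27) = 1/1533 - 1*61 = 1/1533 - 61 = -93512/1533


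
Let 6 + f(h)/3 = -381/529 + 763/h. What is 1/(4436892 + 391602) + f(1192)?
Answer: -186363647081/10217093304 ≈ -18.240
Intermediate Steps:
f(h) = -10665/529 + 2289/h (f(h) = -18 + 3*(-381/529 + 763/h) = -18 + (-1143/529 + 2289/h) = -10665/529 + 2289/h)
1/(4436892 + 391602) + f(1192) = 1/(4436892 + 391602) + (-10665/529 + 2289/1192) = 1/4828494 + (-10665/529 + 2289*(1/1192)) = 1/4828494 + (-10665/529 + 2289/1192) = 1/4828494 - 11501799/630568 = -186363647081/10217093304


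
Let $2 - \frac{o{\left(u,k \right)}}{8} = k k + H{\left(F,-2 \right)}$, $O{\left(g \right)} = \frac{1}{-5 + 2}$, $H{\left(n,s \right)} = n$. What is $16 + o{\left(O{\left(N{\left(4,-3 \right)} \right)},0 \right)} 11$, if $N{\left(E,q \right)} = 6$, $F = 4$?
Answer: $-160$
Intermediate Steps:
$O{\left(g \right)} = - \frac{1}{3}$ ($O{\left(g \right)} = \frac{1}{-3} = - \frac{1}{3}$)
$o{\left(u,k \right)} = -16 - 8 k^{2}$ ($o{\left(u,k \right)} = 16 - 8 \left(k k + 4\right) = 16 - 8 \left(k^{2} + 4\right) = 16 - 8 \left(4 + k^{2}\right) = 16 - \left(32 + 8 k^{2}\right) = -16 - 8 k^{2}$)
$16 + o{\left(O{\left(N{\left(4,-3 \right)} \right)},0 \right)} 11 = 16 + \left(-16 - 8 \cdot 0^{2}\right) 11 = 16 + \left(-16 - 0\right) 11 = 16 + \left(-16 + 0\right) 11 = 16 - 176 = -160$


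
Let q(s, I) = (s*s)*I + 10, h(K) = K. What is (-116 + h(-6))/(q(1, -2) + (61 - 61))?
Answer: -61/4 ≈ -15.250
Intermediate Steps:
q(s, I) = 10 + I*s² (q(s, I) = s²*I + 10 = I*s² + 10 = 10 + I*s²)
(-116 + h(-6))/(q(1, -2) + (61 - 61)) = (-116 - 6)/((10 - 2*1²) + (61 - 61)) = -122/((10 - 2*1) + 0) = -122/((10 - 2) + 0) = -122/(8 + 0) = -122/8 = -122*⅛ = -61/4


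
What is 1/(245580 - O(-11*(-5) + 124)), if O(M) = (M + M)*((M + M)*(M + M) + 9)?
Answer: -1/45640354 ≈ -2.1910e-8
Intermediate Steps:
O(M) = 2*M*(9 + 4*M²) (O(M) = (2*M)*((2*M)*(2*M) + 9) = (2*M)*(4*M² + 9) = (2*M)*(9 + 4*M²) = 2*M*(9 + 4*M²))
1/(245580 - O(-11*(-5) + 124)) = 1/(245580 - (8*(-11*(-5) + 124)³ + 18*(-11*(-5) + 124))) = 1/(245580 - (8*(55 + 124)³ + 18*(55 + 124))) = 1/(245580 - (8*179³ + 18*179)) = 1/(245580 - (8*5735339 + 3222)) = 1/(245580 - (45882712 + 3222)) = 1/(245580 - 1*45885934) = 1/(245580 - 45885934) = 1/(-45640354) = -1/45640354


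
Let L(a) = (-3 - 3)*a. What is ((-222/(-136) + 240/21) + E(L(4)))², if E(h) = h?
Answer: 27112849/226576 ≈ 119.66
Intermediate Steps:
L(a) = -6*a
((-222/(-136) + 240/21) + E(L(4)))² = ((-222/(-136) + 240/21) - 6*4)² = ((-222*(-1/136) + 240*(1/21)) - 24)² = ((111/68 + 80/7) - 24)² = (6217/476 - 24)² = (-5207/476)² = 27112849/226576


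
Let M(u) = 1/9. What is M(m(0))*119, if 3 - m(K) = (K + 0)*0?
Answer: 119/9 ≈ 13.222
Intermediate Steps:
m(K) = 3 (m(K) = 3 - (K + 0)*0 = 3 - K*0 = 3 - 1*0 = 3 + 0 = 3)
M(u) = ⅑
M(m(0))*119 = (⅑)*119 = 119/9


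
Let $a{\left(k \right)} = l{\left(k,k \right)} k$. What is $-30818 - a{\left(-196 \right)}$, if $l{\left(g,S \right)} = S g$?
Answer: $7498718$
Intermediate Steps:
$a{\left(k \right)} = k^{3}$ ($a{\left(k \right)} = k k k = k^{2} k = k^{3}$)
$-30818 - a{\left(-196 \right)} = -30818 - \left(-196\right)^{3} = -30818 - -7529536 = -30818 + 7529536 = 7498718$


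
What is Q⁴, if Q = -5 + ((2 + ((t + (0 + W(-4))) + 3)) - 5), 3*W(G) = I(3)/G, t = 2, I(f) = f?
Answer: 28561/256 ≈ 111.57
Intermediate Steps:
W(G) = 1/G (W(G) = (3/G)/3 = 1/G)
Q = -13/4 (Q = -5 + ((2 + ((2 + (0 + 1/(-4))) + 3)) - 5) = -5 + ((2 + ((2 + (0 - ¼)) + 3)) - 5) = -5 + ((2 + ((2 - ¼) + 3)) - 5) = -5 + ((2 + (7/4 + 3)) - 5) = -5 + ((2 + 19/4) - 5) = -5 + (27/4 - 5) = -5 + 7/4 = -13/4 ≈ -3.2500)
Q⁴ = (-13/4)⁴ = 28561/256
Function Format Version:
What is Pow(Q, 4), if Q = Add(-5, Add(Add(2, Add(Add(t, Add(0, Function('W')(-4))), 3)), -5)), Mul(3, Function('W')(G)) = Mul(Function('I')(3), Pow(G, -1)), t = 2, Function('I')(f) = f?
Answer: Rational(28561, 256) ≈ 111.57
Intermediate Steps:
Function('W')(G) = Pow(G, -1) (Function('W')(G) = Mul(Rational(1, 3), Mul(3, Pow(G, -1))) = Pow(G, -1))
Q = Rational(-13, 4) (Q = Add(-5, Add(Add(2, Add(Add(2, Add(0, Pow(-4, -1))), 3)), -5)) = Add(-5, Add(Add(2, Add(Add(2, Add(0, Rational(-1, 4))), 3)), -5)) = Add(-5, Add(Add(2, Add(Add(2, Rational(-1, 4)), 3)), -5)) = Add(-5, Add(Add(2, Add(Rational(7, 4), 3)), -5)) = Add(-5, Add(Add(2, Rational(19, 4)), -5)) = Add(-5, Add(Rational(27, 4), -5)) = Add(-5, Rational(7, 4)) = Rational(-13, 4) ≈ -3.2500)
Pow(Q, 4) = Pow(Rational(-13, 4), 4) = Rational(28561, 256)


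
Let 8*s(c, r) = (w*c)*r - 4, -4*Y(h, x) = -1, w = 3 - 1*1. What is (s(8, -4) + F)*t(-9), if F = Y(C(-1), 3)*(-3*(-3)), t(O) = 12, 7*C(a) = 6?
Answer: -75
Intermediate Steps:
C(a) = 6/7 (C(a) = (⅐)*6 = 6/7)
w = 2 (w = 3 - 1 = 2)
Y(h, x) = ¼ (Y(h, x) = -¼*(-1) = ¼)
s(c, r) = -½ + c*r/4 (s(c, r) = ((2*c)*r - 4)/8 = (2*c*r - 4)/8 = (-4 + 2*c*r)/8 = -½ + c*r/4)
F = 9/4 (F = (-3*(-3))/4 = (¼)*9 = 9/4 ≈ 2.2500)
(s(8, -4) + F)*t(-9) = ((-½ + (¼)*8*(-4)) + 9/4)*12 = ((-½ - 8) + 9/4)*12 = (-17/2 + 9/4)*12 = -25/4*12 = -75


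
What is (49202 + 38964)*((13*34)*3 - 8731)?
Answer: -652869230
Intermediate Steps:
(49202 + 38964)*((13*34)*3 - 8731) = 88166*(442*3 - 8731) = 88166*(1326 - 8731) = 88166*(-7405) = -652869230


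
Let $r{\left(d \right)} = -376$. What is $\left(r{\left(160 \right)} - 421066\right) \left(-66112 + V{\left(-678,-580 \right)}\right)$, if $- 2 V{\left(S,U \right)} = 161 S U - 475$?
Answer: $13368854373469$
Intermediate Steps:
$V{\left(S,U \right)} = \frac{475}{2} - \frac{161 S U}{2}$ ($V{\left(S,U \right)} = - \frac{161 S U - 475}{2} = - \frac{-475 + 161 S U}{2} = \frac{475}{2} - \frac{161 S U}{2}$)
$\left(r{\left(160 \right)} - 421066\right) \left(-66112 + V{\left(-678,-580 \right)}\right) = \left(-376 - 421066\right) \left(-66112 + \left(\frac{475}{2} - \left(-54579\right) \left(-580\right)\right)\right) = - 421442 \left(-66112 + \left(\frac{475}{2} - 31655820\right)\right) = - 421442 \left(-66112 - \frac{63311165}{2}\right) = \left(-421442\right) \left(- \frac{63443389}{2}\right) = 13368854373469$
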